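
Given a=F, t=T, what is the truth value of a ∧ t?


Conjunction is true only when both operands are true.
Substitute: a=F, t=T.
F ∧ T evaluates to F.

F


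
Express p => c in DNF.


Step 1: Rewrite p → c as ¬p ∨ c.

(~p) | c


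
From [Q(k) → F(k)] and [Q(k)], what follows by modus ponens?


Modus ponens: from (P → Q) and P, infer Q.
P = 'Q(k)' is asserted, and P → Q holds, so Q follows.

F(k).


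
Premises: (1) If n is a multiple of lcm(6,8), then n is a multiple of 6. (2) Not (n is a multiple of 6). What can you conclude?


Modus tollens: from (P → Q) and ¬Q, infer ¬P.
Q = 'n is a multiple of 6' is denied; since P → Q, P must also fail.

Not (n is a multiple of lcm(6,8)).


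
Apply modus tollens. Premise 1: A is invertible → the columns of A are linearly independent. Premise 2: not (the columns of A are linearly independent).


Modus tollens: from (P → Q) and ¬Q, infer ¬P.
Q = 'the columns of A are linearly independent' is denied; since P → Q, P must also fail.

Not (A is invertible).


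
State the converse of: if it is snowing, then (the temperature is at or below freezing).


The converse of (P → Q) is (Q → P). It is not in general equivalent to the original.
Here P = 'it is snowing' and Q = '(the temperature is at or below freezing)'.

If (the temperature is at or below freezing), then it is snowing.


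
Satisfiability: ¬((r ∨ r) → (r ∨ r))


Check all 2 assignments over {r}:
r | φ
-----
F | F
T | F
No assignment makes the formula true.

Unsatisfiable.


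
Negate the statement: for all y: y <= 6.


¬(for all x: φ) = there exists x: ¬φ, and ¬(there exists x: φ) = for all x: ¬φ.
Apply to the universal statement.

there exists y: NOT(y <= 6)


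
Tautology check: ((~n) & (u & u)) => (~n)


Build the truth table over {n, u}:
n | u | φ
---------
False | False | True
True | False | True
False | True | True
True | True | True
Every row evaluates to true.

Yes, it is a tautology.


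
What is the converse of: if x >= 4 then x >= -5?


The converse of (P → Q) is (Q → P). It is not in general equivalent to the original.
Here P = 'x >= 4' and Q = 'x >= -5'.

If x >= -5, then x >= 4.


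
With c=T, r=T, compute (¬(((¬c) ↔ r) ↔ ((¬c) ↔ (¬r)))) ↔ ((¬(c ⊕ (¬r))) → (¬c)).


Substitute c=T, r=T:
… (earlier sub-steps elided)
¬r = F
(¬c) ↔ (¬r) = F ↔ F = T
((¬c) ↔ r) ↔ ((¬c) ↔ (¬r)) = F ↔ T = F
¬(((¬c) ↔ r) ↔ ((¬c) ↔ (¬r))) = T
¬r = F
c ⊕ (¬r) = T ⊕ F = T
¬(c ⊕ (¬r)) = F
¬c = F
(¬(c ⊕ (¬r))) → (¬c) = F → F = T
(¬(((¬c) ↔ r) ↔ ((¬c) ↔ (¬r)))) ↔ ((¬(c ⊕ (¬r))) → (¬c)) = T ↔ T = T

T


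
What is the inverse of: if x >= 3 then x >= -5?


The inverse of (P → Q) is (¬P → ¬Q). It is equivalent to the converse, not to the original.
Here P = 'x >= 3' and Q = 'x >= -5'.

If not (x >= 3), then not (x >= -5).


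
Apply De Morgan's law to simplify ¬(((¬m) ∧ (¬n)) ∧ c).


De Morgan: the negation of a conjunction is the disjunction of the negations.
Distribute ¬ across ∧, flipping it to ∨, and negate each literal.

(m ∨ n) ∨ (¬c)


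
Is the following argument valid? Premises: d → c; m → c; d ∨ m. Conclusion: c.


This matches the form of proof by cases: the conclusion follows in every model of the premises.

Valid.


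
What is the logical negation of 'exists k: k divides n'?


¬(forall x: φ) = exists x: ¬φ, and ¬(exists x: φ) = forall x: ¬φ.
Apply to the existential statement.

forall k: ~(k divides n)


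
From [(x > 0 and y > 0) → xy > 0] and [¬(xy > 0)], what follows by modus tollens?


Modus tollens: from (P → Q) and ¬Q, infer ¬P.
Q = 'xy > 0' is denied; since P → Q, P must also fail.

Not ((x > 0 and y > 0)).


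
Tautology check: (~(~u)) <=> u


Build the truth table over {u}:
u | φ
-----
False | True
True | True
Every row evaluates to true.

Yes, it is a tautology.


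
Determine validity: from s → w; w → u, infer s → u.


This matches the form of hypothetical syllogism: the conclusion follows in every model of the premises.

Valid.


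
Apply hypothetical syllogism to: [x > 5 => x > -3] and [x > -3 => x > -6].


Hypothetical syllogism: from (P → Q) and (Q → R), infer (P → R).
Chain the two implications through the shared middle term 'x > -3'.

x > 5 => x > -6


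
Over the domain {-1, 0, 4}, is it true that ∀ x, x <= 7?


Evaluate the predicate on each element: -1:T, 0:T, 4:T.
Every element satisfies the predicate.

T


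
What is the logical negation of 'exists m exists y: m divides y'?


Negation flips each quantifier (∀↔∃) and negates the inner predicate.
¬(exists m exists y: φ) = forall m forall y: ¬φ.

forall m forall y: ~(m divides y)


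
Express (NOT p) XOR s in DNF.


Step 1: (¬p) ⊕ s is true exactly when they disagree: ((¬p) ∧ ¬s) ∨ (¬(¬p) ∧ s).
Step 2: Eliminate any double negations (¬¬X = X).

((NOT p) AND (NOT s)) OR (p AND s)


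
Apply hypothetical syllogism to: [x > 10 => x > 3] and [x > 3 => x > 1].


Hypothetical syllogism: from (P → Q) and (Q → R), infer (P → R).
Chain the two implications through the shared middle term 'x > 3'.

x > 10 => x > 1


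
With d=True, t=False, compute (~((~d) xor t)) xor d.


Substitute d=True, t=False:
~d = False
(~d) xor t = False xor False = False
~((~d) xor t) = True
(~((~d) xor t)) xor d = True xor True = False

False


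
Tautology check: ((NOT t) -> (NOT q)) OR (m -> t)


Build the truth table over {m, q, t}:
m | q | t | φ
-------------
F | F | F | T
T | F | F | T
F | T | F | T
T | T | F | F
F | F | T | T
T | F | T | T
F | T | T | T
T | T | T | T
Counterexample at row 4: with m=T, q=T, t=F, the formula is F.

No, it is not a tautology.


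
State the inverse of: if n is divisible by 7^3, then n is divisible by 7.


The inverse of (P → Q) is (¬P → ¬Q). It is equivalent to the converse, not to the original.
Here P = 'n is divisible by 7^3' and Q = 'n is divisible by 7'.

If not (n is divisible by 7^3), then not (n is divisible by 7).


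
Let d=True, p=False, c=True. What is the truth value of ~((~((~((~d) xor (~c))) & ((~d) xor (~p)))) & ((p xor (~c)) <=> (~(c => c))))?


Substitute d=True, p=False, c=True:
… (earlier sub-steps elided)
(~d) xor (~p) = False xor True = True
(~((~d) xor (~c))) & ((~d) xor (~p)) = True & True = True
~((~((~d) xor (~c))) & ((~d) xor (~p))) = False
~c = False
p xor (~c) = False xor False = False
c => c = True => True = True
~(c => c) = False
(p xor (~c)) <=> (~(c => c)) = False <=> False = True
(~((~((~d) xor (~c))) & ((~d) xor (~p)))) & ((p xor (~c)) <=> (~(c => c))) = False & True = False
~((~((~((~d) xor (~c))) & ((~d) xor (~p)))) & ((p xor (~c)) <=> (~(c => c)))) = True

True


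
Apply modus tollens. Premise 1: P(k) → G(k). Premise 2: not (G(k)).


Modus tollens: from (P → Q) and ¬Q, infer ¬P.
Q = 'G(k)' is denied; since P → Q, P must also fail.

Not (P(k)).


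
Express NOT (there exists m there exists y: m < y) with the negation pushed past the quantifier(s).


Negation flips each quantifier (∀↔∃) and negates the inner predicate.
¬(there exists m there exists y: φ) = for all m for all y: ¬φ.

for all m for all y: NOT(m < y)


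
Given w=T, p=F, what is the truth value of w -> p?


Implication is false only when antecedent is true and consequent is false.
Substitute: w=T, p=F.
T -> F evaluates to F.

F


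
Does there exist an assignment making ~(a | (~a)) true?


Check all 2 assignments over {a}:
a | φ
-----
False | False
True | False
No assignment makes the formula true.

Unsatisfiable.


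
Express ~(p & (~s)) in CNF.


Step 1: Apply De Morgan: ¬(p ∧ (¬s)) = ¬p ∨ ¬(¬s).
Step 2: Eliminate any double negations (¬¬X = X).

(~p) | s


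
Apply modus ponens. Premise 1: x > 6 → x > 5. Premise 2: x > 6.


Modus ponens: from (P → Q) and P, infer Q.
P = 'x > 6' is asserted, and P → Q holds, so Q follows.

x > 5.


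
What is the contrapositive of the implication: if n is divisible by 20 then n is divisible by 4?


The contrapositive of (P → Q) is (¬Q → ¬P); it is logically equivalent to the original.
Here P = 'n is divisible by 20' and Q = 'n is divisible by 4'.

If not (n is divisible by 4), then not (n is divisible by 20).


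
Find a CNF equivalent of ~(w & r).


Step 1: Apply De Morgan: ¬(w ∧ r) = ¬w ∨ ¬r.

(~w) | (~r)


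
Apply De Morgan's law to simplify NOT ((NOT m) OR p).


De Morgan: the negation of a disjunction is the conjunction of the negations.
Distribute NOT across OR, flipping it to AND, and negate each literal.

m AND (NOT p)


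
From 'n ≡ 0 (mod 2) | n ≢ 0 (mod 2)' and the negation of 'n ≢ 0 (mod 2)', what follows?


Disjunctive syllogism: from (P ∨ Q) and ¬P, infer Q.
One disjunct, 'n ≢ 0 (mod 2)', is ruled out; the other must hold.

n ≡ 0 (mod 2)


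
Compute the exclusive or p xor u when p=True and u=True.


Exclusive or is true when exactly one operand is true.
Substitute: p=True, u=True.
True xor True evaluates to False.

False


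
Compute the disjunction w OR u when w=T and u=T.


Disjunction is false only when both operands are false.
Substitute: w=T, u=T.
T OR T evaluates to T.

T


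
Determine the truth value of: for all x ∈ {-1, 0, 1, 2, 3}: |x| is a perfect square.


Evaluate the predicate on each element: -1:T, 0:T, 1:T, 2:F, 3:F.
Counterexample x = 2 fails the predicate.

F


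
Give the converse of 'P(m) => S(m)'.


The converse of (P → Q) is (Q → P). It is not in general equivalent to the original.
Here P = 'P(m)' and Q = 'S(m)'.

If S(m), then P(m).


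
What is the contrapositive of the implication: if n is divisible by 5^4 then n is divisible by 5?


The contrapositive of (P → Q) is (¬Q → ¬P); it is logically equivalent to the original.
Here P = 'n is divisible by 5^4' and Q = 'n is divisible by 5'.

If not (n is divisible by 5), then not (n is divisible by 5^4).


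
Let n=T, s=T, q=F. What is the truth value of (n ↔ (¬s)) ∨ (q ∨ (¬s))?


Substitute n=T, s=T, q=F:
¬s = F
n ↔ (¬s) = T ↔ F = F
¬s = F
q ∨ (¬s) = F ∨ F = F
(n ↔ (¬s)) ∨ (q ∨ (¬s)) = F ∨ F = F

F


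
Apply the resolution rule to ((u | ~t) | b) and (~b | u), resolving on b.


The clauses contain complementary literals b and ~b.
Resolution eliminates this pair and disjoins the remaining literals (merging duplicates).

(~t | u)


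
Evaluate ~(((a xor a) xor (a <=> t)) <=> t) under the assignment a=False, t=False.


Substitute a=False, t=False:
a xor a = False xor False = False
a <=> t = False <=> False = True
(a xor a) xor (a <=> t) = False xor True = True
((a xor a) xor (a <=> t)) <=> t = True <=> False = False
~(((a xor a) xor (a <=> t)) <=> t) = True

True


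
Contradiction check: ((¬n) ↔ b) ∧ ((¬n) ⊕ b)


Truth table over {b, n}:
b | n | φ
---------
F | F | F
T | F | F
F | T | F
T | T | F
Every row is false.

Yes, it is a contradiction.


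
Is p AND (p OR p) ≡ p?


Compare truth tables:
p | φ | ψ
---------
F | F | F
T | T | T
The columns φ and ψ agree on every row.

Yes, they are logically equivalent.


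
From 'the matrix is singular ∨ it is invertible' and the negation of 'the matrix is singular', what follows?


Disjunctive syllogism: from (P ∨ Q) and ¬P, infer Q.
One disjunct, 'the matrix is singular', is ruled out; the other must hold.

it is invertible


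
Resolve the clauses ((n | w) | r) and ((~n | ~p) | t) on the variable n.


The clauses contain complementary literals n and ~n.
Resolution eliminates this pair and disjoins the remaining literals (merging duplicates).

(((r | w) | t) | ~p)


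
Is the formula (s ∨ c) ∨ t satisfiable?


Search for a satisfying assignment over {c, s, t}.
Try c=T, s=F, t=F: the formula evaluates to T.
A satisfying assignment exists.

Satisfiable.


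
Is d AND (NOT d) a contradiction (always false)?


Truth table over {d}:
d | φ
-----
F | F
T | F
Every row is false.

Yes, it is a contradiction.


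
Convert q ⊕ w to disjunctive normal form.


Step 1: q ⊕ w is true exactly when they disagree: (q ∧ ¬w) ∨ (¬q ∧ w).

(q ∧ (¬w)) ∨ ((¬q) ∧ w)


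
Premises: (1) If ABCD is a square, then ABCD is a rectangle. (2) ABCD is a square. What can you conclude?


Modus ponens: from (P → Q) and P, infer Q.
P = 'ABCD is a square' is asserted, and P → Q holds, so Q follows.

ABCD is a rectangle.


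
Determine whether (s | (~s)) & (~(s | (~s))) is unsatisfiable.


Truth table over {s}:
s | φ
-----
False | False
True | False
Every row is false.

Yes, it is a contradiction.


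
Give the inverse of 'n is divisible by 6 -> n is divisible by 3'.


The inverse of (P → Q) is (¬P → ¬Q). It is equivalent to the converse, not to the original.
Here P = 'n is divisible by 6' and Q = 'n is divisible by 3'.

If not (n is divisible by 6), then not (n is divisible by 3).


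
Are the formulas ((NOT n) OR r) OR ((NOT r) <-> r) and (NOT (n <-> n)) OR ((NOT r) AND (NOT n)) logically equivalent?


Compare truth tables:
n | r | φ | ψ
-------------
F | F | T | T
T | F | F | F
F | T | T | F
T | T | T | F
They differ at row 3 (n=F, r=T): φ=T but ψ=F.

No, they are not logically equivalent.


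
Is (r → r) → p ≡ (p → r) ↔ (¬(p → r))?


Compare truth tables:
p | r | φ | ψ
-------------
F | F | F | F
T | F | T | F
F | T | F | F
T | T | T | F
They differ at row 2 (p=T, r=F): φ=T but ψ=F.

No, they are not logically equivalent.


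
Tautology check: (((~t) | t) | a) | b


Build the truth table over {a, b, t}:
a | b | t | φ
-------------
False | False | False | True
True | False | False | True
False | True | False | True
True | True | False | True
False | False | True | True
True | False | True | True
False | True | True | True
True | True | True | True
Every row evaluates to true.

Yes, it is a tautology.


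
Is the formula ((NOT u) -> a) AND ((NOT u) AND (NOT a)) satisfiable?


Check all 4 assignments over {a, u}:
a | u | φ
---------
F | F | F
T | F | F
F | T | F
T | T | F
No assignment makes the formula true.

Unsatisfiable.


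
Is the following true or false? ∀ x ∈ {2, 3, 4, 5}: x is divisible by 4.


Evaluate the predicate on each element: 2:F, 3:F, 4:T, 5:F.
Counterexample x = 2 fails the predicate.

F


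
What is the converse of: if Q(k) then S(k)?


The converse of (P → Q) is (Q → P). It is not in general equivalent to the original.
Here P = 'Q(k)' and Q = 'S(k)'.

If S(k), then Q(k).


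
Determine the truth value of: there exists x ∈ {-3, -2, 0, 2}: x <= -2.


Evaluate the predicate on each element: -3:T, -2:T, 0:F, 2:F.
Witness x = -3 satisfies the predicate.

T


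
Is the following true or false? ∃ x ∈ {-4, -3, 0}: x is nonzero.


Evaluate the predicate on each element: -4:T, -3:T, 0:F.
Witness x = -4 satisfies the predicate.

T


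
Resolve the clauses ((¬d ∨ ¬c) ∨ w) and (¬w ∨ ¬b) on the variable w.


The clauses contain complementary literals w and ¬w.
Resolution eliminates this pair and disjoins the remaining literals (merging duplicates).

((¬d ∨ ¬c) ∨ ¬b)


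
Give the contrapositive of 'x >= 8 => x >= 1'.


The contrapositive of (P → Q) is (¬Q → ¬P); it is logically equivalent to the original.
Here P = 'x >= 8' and Q = 'x >= 1'.

If not (x >= 1), then not (x >= 8).


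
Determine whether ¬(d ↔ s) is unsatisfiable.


Truth table over {d, s}:
d | s | φ
---------
F | F | F
T | F | T
F | T | T
T | T | F
Satisfying assignment at row 2: d=T, s=F gives T.

No, it is not a contradiction.


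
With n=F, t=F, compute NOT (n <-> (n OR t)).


Substitute n=F, t=F:
n OR t = F OR F = F
n <-> (n OR t) = F <-> F = T
NOT (n <-> (n OR t)) = F

F


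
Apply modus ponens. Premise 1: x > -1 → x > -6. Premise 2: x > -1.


Modus ponens: from (P → Q) and P, infer Q.
P = 'x > -1' is asserted, and P → Q holds, so Q follows.

x > -6.


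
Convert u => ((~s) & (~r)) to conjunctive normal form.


Step 1: Rewrite u → ((¬s) ∧ (¬r)) as ¬u ∨ ((¬s) ∧ (¬r)).
Step 2: Distribute ∨ over ∧.

((~u) | (~s)) & ((~u) | (~r))


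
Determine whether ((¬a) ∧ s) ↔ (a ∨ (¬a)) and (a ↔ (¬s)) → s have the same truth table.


Compare truth tables:
a | s | φ | ψ
-------------
F | F | F | T
T | F | F | F
F | T | T | T
T | T | F | T
They differ at row 1 (a=F, s=F): φ=F but ψ=T.

No, they are not logically equivalent.


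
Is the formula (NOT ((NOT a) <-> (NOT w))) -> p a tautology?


Build the truth table over {a, p, w}:
a | p | w | φ
-------------
F | F | F | T
T | F | F | F
F | T | F | T
T | T | F | T
F | F | T | F
T | F | T | T
F | T | T | T
T | T | T | T
Counterexample at row 2: with a=T, p=F, w=F, the formula is F.

No, it is not a tautology.


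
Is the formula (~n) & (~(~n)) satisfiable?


Check all 2 assignments over {n}:
n | φ
-----
False | False
True | False
No assignment makes the formula true.

Unsatisfiable.


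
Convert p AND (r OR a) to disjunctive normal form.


Step 1: Distribute ∧ over ∨: p ∧ (r ∨ a) = (p ∧ r) ∨ (p ∧ a).

(p AND r) OR (p AND a)


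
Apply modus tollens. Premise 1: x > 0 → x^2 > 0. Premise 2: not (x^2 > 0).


Modus tollens: from (P → Q) and ¬Q, infer ¬P.
Q = 'x^2 > 0' is denied; since P → Q, P must also fail.

Not (x > 0).


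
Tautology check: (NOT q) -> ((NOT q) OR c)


Build the truth table over {c, q}:
c | q | φ
---------
F | F | T
T | F | T
F | T | T
T | T | T
Every row evaluates to true.

Yes, it is a tautology.


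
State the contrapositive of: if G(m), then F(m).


The contrapositive of (P → Q) is (¬Q → ¬P); it is logically equivalent to the original.
Here P = 'G(m)' and Q = 'F(m)'.

If not (F(m)), then not (G(m)).


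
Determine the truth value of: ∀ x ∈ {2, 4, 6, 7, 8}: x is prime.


Evaluate the predicate on each element: 2:T, 4:F, 6:F, 7:T, 8:F.
Counterexample x = 4 fails the predicate.

F


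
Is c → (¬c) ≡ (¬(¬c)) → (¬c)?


Compare truth tables:
c | φ | ψ
---------
F | T | T
T | F | F
The columns φ and ψ agree on every row.

Yes, they are logically equivalent.


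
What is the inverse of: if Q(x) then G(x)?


The inverse of (P → Q) is (¬P → ¬Q). It is equivalent to the converse, not to the original.
Here P = 'Q(x)' and Q = 'G(x)'.

If not (Q(x)), then not (G(x)).


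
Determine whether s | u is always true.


Build the truth table over {s, u}:
s | u | φ
---------
False | False | False
True | False | True
False | True | True
True | True | True
Counterexample at row 1: with s=False, u=False, the formula is False.

No, it is not a tautology.


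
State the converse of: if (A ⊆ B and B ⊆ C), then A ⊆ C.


The converse of (P → Q) is (Q → P). It is not in general equivalent to the original.
Here P = '(A ⊆ B and B ⊆ C)' and Q = 'A ⊆ C'.

If A ⊆ C, then (A ⊆ B and B ⊆ C).


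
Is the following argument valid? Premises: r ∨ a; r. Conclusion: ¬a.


This is affirming a disjunct (fallacy). There exist truth assignments where the premises are all true but the conclusion is false.

Invalid.


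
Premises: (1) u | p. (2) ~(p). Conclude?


Disjunctive syllogism: from (P ∨ Q) and ¬P, infer Q.
One disjunct, 'p', is ruled out; the other must hold.

u


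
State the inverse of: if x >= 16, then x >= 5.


The inverse of (P → Q) is (¬P → ¬Q). It is equivalent to the converse, not to the original.
Here P = 'x >= 16' and Q = 'x >= 5'.

If not (x >= 16), then not (x >= 5).


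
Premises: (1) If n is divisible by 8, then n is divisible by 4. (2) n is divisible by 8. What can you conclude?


Modus ponens: from (P → Q) and P, infer Q.
P = 'n is divisible by 8' is asserted, and P → Q holds, so Q follows.

n is divisible by 4.


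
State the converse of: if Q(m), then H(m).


The converse of (P → Q) is (Q → P). It is not in general equivalent to the original.
Here P = 'Q(m)' and Q = 'H(m)'.

If H(m), then Q(m).


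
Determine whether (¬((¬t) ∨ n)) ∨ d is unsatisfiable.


Truth table over {d, n, t}:
d | n | t | φ
-------------
F | F | F | F
T | F | F | T
F | T | F | F
T | T | F | T
F | F | T | T
T | F | T | T
F | T | T | F
T | T | T | T
Satisfying assignment at row 2: d=T, n=F, t=F gives T.

No, it is not a contradiction.


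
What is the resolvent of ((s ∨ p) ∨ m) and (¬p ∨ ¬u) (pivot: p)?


The clauses contain complementary literals p and ¬p.
Resolution eliminates this pair and disjoins the remaining literals (merging duplicates).

((m ∨ s) ∨ ¬u)


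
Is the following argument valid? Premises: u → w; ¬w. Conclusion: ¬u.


This matches the form of modus tollens: the conclusion follows in every model of the premises.

Valid.


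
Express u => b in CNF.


Step 1: Rewrite u → b as ¬u ∨ b.

(~u) | b


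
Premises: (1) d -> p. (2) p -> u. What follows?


Hypothetical syllogism: from (P → Q) and (Q → R), infer (P → R).
Chain the two implications through the shared middle term 'p'.

d -> u


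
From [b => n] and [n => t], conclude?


Hypothetical syllogism: from (P → Q) and (Q → R), infer (P → R).
Chain the two implications through the shared middle term 'n'.

b => t


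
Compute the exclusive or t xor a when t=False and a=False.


Exclusive or is true when exactly one operand is true.
Substitute: t=False, a=False.
False xor False evaluates to False.

False


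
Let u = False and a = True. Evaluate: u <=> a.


Biconditional is true when both operands have the same truth value.
Substitute: u=False, a=True.
False <=> True evaluates to False.

False


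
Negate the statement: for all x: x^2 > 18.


¬(for all x: φ) = there exists x: ¬φ, and ¬(there exists x: φ) = for all x: ¬φ.
Apply to the universal statement.

there exists x: NOT(x^2 > 18)


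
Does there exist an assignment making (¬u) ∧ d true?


Search for a satisfying assignment over {d, u}.
Try d=T, u=F: the formula evaluates to T.
A satisfying assignment exists.

Satisfiable.


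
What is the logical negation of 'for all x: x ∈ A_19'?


¬(for all x: φ) = there exists x: ¬φ, and ¬(there exists x: φ) = for all x: ¬φ.
Apply to the universal statement.

there exists x: NOT(x ∈ A_19)


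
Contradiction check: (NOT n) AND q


Truth table over {n, q}:
n | q | φ
---------
F | F | F
T | F | F
F | T | T
T | T | F
Satisfying assignment at row 3: n=F, q=T gives T.

No, it is not a contradiction.


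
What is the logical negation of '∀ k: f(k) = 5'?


¬(∀ x: φ) = ∃ x: ¬φ, and ¬(∃ x: φ) = ∀ x: ¬φ.
Apply to the universal statement.

∃ k: ¬(f(k) = 5)


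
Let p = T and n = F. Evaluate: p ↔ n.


Biconditional is true when both operands have the same truth value.
Substitute: p=T, n=F.
T ↔ F evaluates to F.

F


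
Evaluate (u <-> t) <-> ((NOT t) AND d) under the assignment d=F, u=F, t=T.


Substitute d=F, u=F, t=T:
u <-> t = F <-> T = F
NOT t = F
(NOT t) AND d = F AND F = F
(u <-> t) <-> ((NOT t) AND d) = F <-> F = T

T


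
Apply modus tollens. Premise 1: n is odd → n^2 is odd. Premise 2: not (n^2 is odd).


Modus tollens: from (P → Q) and ¬Q, infer ¬P.
Q = 'n^2 is odd' is denied; since P → Q, P must also fail.

Not (n is odd).


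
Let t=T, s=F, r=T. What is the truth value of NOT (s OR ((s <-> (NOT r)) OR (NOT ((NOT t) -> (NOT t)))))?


Substitute t=T, s=F, r=T:
NOT r = F
s <-> (NOT r) = F <-> F = T
NOT t = F
NOT t = F
(NOT t) -> (NOT t) = F -> F = T
NOT ((NOT t) -> (NOT t)) = F
(s <-> (NOT r)) OR (NOT ((NOT t) -> (NOT t))) = T OR F = T
s OR ((s <-> (NOT r)) OR (NOT ((NOT t) -> (NOT t)))) = F OR T = T
NOT (s OR ((s <-> (NOT r)) OR (NOT ((NOT t) -> (NOT t))))) = F

F


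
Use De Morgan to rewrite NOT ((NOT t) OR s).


De Morgan: the negation of a disjunction is the conjunction of the negations.
Distribute NOT across OR, flipping it to AND, and negate each literal.

t AND (NOT s)


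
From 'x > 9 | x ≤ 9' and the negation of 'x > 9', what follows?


Disjunctive syllogism: from (P ∨ Q) and ¬P, infer Q.
One disjunct, 'x > 9', is ruled out; the other must hold.

x ≤ 9


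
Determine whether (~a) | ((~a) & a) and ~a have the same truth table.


Compare truth tables:
a | φ | ψ
---------
False | True | True
True | False | False
The columns φ and ψ agree on every row.

Yes, they are logically equivalent.


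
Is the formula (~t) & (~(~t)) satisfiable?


Check all 2 assignments over {t}:
t | φ
-----
False | False
True | False
No assignment makes the formula true.

Unsatisfiable.


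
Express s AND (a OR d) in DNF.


Step 1: Distribute ∧ over ∨: s ∧ (a ∨ d) = (s ∧ a) ∨ (s ∧ d).

(s AND a) OR (s AND d)


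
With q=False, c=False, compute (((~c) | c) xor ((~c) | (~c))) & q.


Substitute q=False, c=False:
~c = True
(~c) | c = True | False = True
~c = True
~c = True
(~c) | (~c) = True | True = True
((~c) | c) xor ((~c) | (~c)) = True xor True = False
(((~c) | c) xor ((~c) | (~c))) & q = False & False = False

False


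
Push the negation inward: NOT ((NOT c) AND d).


De Morgan: the negation of a conjunction is the disjunction of the negations.
Distribute NOT across AND, flipping it to OR, and negate each literal.

c OR (NOT d)


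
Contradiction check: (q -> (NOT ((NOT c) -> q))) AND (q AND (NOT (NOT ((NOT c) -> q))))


Truth table over {c, q}:
c | q | φ
---------
F | F | F
T | F | F
F | T | F
T | T | F
Every row is false.

Yes, it is a contradiction.


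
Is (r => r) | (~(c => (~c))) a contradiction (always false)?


Truth table over {c, r}:
c | r | φ
---------
False | False | True
True | False | True
False | True | True
True | True | True
Satisfying assignment at row 1: c=False, r=False gives True.

No, it is not a contradiction.


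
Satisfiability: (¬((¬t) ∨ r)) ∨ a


Search for a satisfying assignment over {a, r, t}.
Try a=T, r=F, t=F: the formula evaluates to T.
A satisfying assignment exists.

Satisfiable.


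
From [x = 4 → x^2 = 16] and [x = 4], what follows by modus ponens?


Modus ponens: from (P → Q) and P, infer Q.
P = 'x = 4' is asserted, and P → Q holds, so Q follows.

x^2 = 16.


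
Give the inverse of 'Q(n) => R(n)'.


The inverse of (P → Q) is (¬P → ¬Q). It is equivalent to the converse, not to the original.
Here P = 'Q(n)' and Q = 'R(n)'.

If not (Q(n)), then not (R(n)).


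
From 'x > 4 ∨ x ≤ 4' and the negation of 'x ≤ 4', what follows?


Disjunctive syllogism: from (P ∨ Q) and ¬P, infer Q.
One disjunct, 'x ≤ 4', is ruled out; the other must hold.

x > 4


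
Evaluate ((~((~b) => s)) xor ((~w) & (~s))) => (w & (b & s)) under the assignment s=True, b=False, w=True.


Substitute s=True, b=False, w=True:
~b = True
(~b) => s = True => True = True
~((~b) => s) = False
~w = False
~s = False
(~w) & (~s) = False & False = False
(~((~b) => s)) xor ((~w) & (~s)) = False xor False = False
b & s = False & True = False
w & (b & s) = True & False = False
((~((~b) => s)) xor ((~w) & (~s))) => (w & (b & s)) = False => False = True

True


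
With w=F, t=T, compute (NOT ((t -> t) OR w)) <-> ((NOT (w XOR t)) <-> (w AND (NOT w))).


Substitute w=F, t=T:
t -> t = T -> T = T
(t -> t) OR w = T OR F = T
NOT ((t -> t) OR w) = F
w XOR t = F XOR T = T
NOT (w XOR t) = F
NOT w = T
w AND (NOT w) = F AND T = F
(NOT (w XOR t)) <-> (w AND (NOT w)) = F <-> F = T
(NOT ((t -> t) OR w)) <-> ((NOT (w XOR t)) <-> (w AND (NOT w))) = F <-> T = F

F


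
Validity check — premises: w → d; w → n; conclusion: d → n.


This is (no valid rule). There exist truth assignments where the premises are all true but the conclusion is false.

Invalid.


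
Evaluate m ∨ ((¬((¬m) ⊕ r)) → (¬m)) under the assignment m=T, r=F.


Substitute m=T, r=F:
¬m = F
(¬m) ⊕ r = F ⊕ F = F
¬((¬m) ⊕ r) = T
¬m = F
(¬((¬m) ⊕ r)) → (¬m) = T → F = F
m ∨ ((¬((¬m) ⊕ r)) → (¬m)) = T ∨ F = T

T


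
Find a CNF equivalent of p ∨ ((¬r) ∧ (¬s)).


Step 1: Distribute ∨ over ∧: p ∨ ((¬r) ∧ (¬s)) = (p ∨ (¬r)) ∧ (p ∨ (¬s)).

(p ∨ (¬r)) ∧ (p ∨ (¬s))


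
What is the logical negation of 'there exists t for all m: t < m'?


Negation flips each quantifier (∀↔∃) and negates the inner predicate.
¬(there exists t for all m: φ) = for all t there exists m: ¬φ.

for all t there exists m: NOT(t < m)


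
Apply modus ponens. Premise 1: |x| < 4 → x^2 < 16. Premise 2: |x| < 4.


Modus ponens: from (P → Q) and P, infer Q.
P = '|x| < 4' is asserted, and P → Q holds, so Q follows.

x^2 < 16.


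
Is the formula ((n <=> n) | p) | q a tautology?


Build the truth table over {n, p, q}:
n | p | q | φ
-------------
False | False | False | True
True | False | False | True
False | True | False | True
True | True | False | True
False | False | True | True
True | False | True | True
False | True | True | True
True | True | True | True
Every row evaluates to true.

Yes, it is a tautology.


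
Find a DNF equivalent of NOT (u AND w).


Step 1: Apply De Morgan: ¬(u ∧ w) = ¬u ∨ ¬w.

(NOT u) OR (NOT w)


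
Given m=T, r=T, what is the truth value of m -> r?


Implication is false only when antecedent is true and consequent is false.
Substitute: m=T, r=T.
T -> T evaluates to T.

T


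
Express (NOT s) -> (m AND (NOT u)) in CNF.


Step 1: Rewrite (¬s) → (m ∧ (¬u)) as ¬(¬s) ∨ (m ∧ (¬u)).
Step 2: Distribute ∨ over ∧.
Step 3: Eliminate any double negations (¬¬X = X).

(s OR m) AND (s OR (NOT u))


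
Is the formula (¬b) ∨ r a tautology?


Build the truth table over {b, r}:
b | r | φ
---------
F | F | T
T | F | F
F | T | T
T | T | T
Counterexample at row 2: with b=T, r=F, the formula is F.

No, it is not a tautology.


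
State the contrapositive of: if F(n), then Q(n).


The contrapositive of (P → Q) is (¬Q → ¬P); it is logically equivalent to the original.
Here P = 'F(n)' and Q = 'Q(n)'.

If not (Q(n)), then not (F(n)).


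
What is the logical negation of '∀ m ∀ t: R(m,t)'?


Negation flips each quantifier (∀↔∃) and negates the inner predicate.
¬(∀ m ∀ t: φ) = ∃ m ∃ t: ¬φ.

∃ m ∃ t: ¬(R(m,t))


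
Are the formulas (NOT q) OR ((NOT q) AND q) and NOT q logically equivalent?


Compare truth tables:
q | φ | ψ
---------
F | T | T
T | F | F
The columns φ and ψ agree on every row.

Yes, they are logically equivalent.


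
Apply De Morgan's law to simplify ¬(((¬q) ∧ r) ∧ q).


De Morgan: the negation of a conjunction is the disjunction of the negations.
Distribute ¬ across ∧, flipping it to ∨, and negate each literal.

(q ∨ (¬r)) ∨ (¬q)


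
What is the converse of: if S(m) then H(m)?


The converse of (P → Q) is (Q → P). It is not in general equivalent to the original.
Here P = 'S(m)' and Q = 'H(m)'.

If H(m), then S(m).


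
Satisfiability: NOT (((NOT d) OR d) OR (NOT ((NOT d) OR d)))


Check all 2 assignments over {d}:
d | φ
-----
F | F
T | F
No assignment makes the formula true.

Unsatisfiable.


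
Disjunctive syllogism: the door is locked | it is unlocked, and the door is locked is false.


Disjunctive syllogism: from (P ∨ Q) and ¬P, infer Q.
One disjunct, 'the door is locked', is ruled out; the other must hold.

it is unlocked


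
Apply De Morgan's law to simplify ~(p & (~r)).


De Morgan: the negation of a conjunction is the disjunction of the negations.
Distribute ~ across &, flipping it to |, and negate each literal.

(~p) | r


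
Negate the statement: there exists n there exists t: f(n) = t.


Negation flips each quantifier (∀↔∃) and negates the inner predicate.
¬(there exists n there exists t: φ) = for all n for all t: ¬φ.

for all n for all t: NOT(f(n) = t)


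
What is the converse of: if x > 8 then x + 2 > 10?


The converse of (P → Q) is (Q → P). It is not in general equivalent to the original.
Here P = 'x > 8' and Q = 'x + 2 > 10'.

If x + 2 > 10, then x > 8.


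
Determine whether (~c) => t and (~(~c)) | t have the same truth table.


Compare truth tables:
c | t | φ | ψ
-------------
False | False | False | False
True | False | True | True
False | True | True | True
True | True | True | True
The columns φ and ψ agree on every row.

Yes, they are logically equivalent.


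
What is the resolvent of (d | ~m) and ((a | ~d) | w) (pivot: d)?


The clauses contain complementary literals d and ~d.
Resolution eliminates this pair and disjoins the remaining literals (merging duplicates).

((~m | w) | a)


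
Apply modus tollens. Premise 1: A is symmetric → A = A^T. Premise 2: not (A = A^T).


Modus tollens: from (P → Q) and ¬Q, infer ¬P.
Q = 'A = A^T' is denied; since P → Q, P must also fail.

Not (A is symmetric).


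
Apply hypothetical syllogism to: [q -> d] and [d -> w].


Hypothetical syllogism: from (P → Q) and (Q → R), infer (P → R).
Chain the two implications through the shared middle term 'd'.

q -> w


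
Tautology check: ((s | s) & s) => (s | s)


Build the truth table over {s}:
s | φ
-----
False | True
True | True
Every row evaluates to true.

Yes, it is a tautology.


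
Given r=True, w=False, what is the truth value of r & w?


Conjunction is true only when both operands are true.
Substitute: r=True, w=False.
True & False evaluates to False.

False


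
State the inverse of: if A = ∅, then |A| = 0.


The inverse of (P → Q) is (¬P → ¬Q). It is equivalent to the converse, not to the original.
Here P = 'A = ∅' and Q = '|A| = 0'.

If not (A = ∅), then not (|A| = 0).


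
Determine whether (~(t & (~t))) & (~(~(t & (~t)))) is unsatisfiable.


Truth table over {t}:
t | φ
-----
False | False
True | False
Every row is false.

Yes, it is a contradiction.


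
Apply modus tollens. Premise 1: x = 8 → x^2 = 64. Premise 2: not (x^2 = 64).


Modus tollens: from (P → Q) and ¬Q, infer ¬P.
Q = 'x^2 = 64' is denied; since P → Q, P must also fail.

Not (x = 8).


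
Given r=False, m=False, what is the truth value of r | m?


Disjunction is false only when both operands are false.
Substitute: r=False, m=False.
False | False evaluates to False.

False


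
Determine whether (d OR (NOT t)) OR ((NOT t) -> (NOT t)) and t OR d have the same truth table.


Compare truth tables:
d | t | φ | ψ
-------------
F | F | T | F
T | F | T | T
F | T | T | T
T | T | T | T
They differ at row 1 (d=F, t=F): φ=T but ψ=F.

No, they are not logically equivalent.


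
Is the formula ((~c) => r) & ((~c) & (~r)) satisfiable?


Check all 4 assignments over {c, r}:
c | r | φ
---------
False | False | False
True | False | False
False | True | False
True | True | False
No assignment makes the formula true.

Unsatisfiable.


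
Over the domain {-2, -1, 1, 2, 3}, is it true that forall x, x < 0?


Evaluate the predicate on each element: -2:True, -1:True, 1:False, 2:False, 3:False.
Counterexample x = 1 fails the predicate.

False


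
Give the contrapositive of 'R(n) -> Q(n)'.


The contrapositive of (P → Q) is (¬Q → ¬P); it is logically equivalent to the original.
Here P = 'R(n)' and Q = 'Q(n)'.

If not (Q(n)), then not (R(n)).


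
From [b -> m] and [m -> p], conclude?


Hypothetical syllogism: from (P → Q) and (Q → R), infer (P → R).
Chain the two implications through the shared middle term 'm'.

b -> p


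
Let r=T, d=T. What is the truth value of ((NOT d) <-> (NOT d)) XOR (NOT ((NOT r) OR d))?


Substitute r=T, d=T:
NOT d = F
NOT d = F
(NOT d) <-> (NOT d) = F <-> F = T
NOT r = F
(NOT r) OR d = F OR T = T
NOT ((NOT r) OR d) = F
((NOT d) <-> (NOT d)) XOR (NOT ((NOT r) OR d)) = T XOR F = T

T


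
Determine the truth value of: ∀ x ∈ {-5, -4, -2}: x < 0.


Evaluate the predicate on each element: -5:T, -4:T, -2:T.
Every element satisfies the predicate.

T


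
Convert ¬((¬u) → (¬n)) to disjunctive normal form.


Step 1: Rewrite implication then negate: ¬(¬(¬u) ∨ (¬n)) = (¬u) ∧ ¬(¬n).
Step 2: Eliminate any double negations (¬¬X = X).

(¬u) ∧ n


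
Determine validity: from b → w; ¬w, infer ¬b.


This matches the form of modus tollens: the conclusion follows in every model of the premises.

Valid.


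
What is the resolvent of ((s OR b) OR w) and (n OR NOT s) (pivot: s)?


The clauses contain complementary literals s and NOTs.
Resolution eliminates this pair and disjoins the remaining literals (merging duplicates).

((w OR b) OR n)


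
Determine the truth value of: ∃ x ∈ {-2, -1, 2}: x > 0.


Evaluate the predicate on each element: -2:F, -1:F, 2:T.
Witness x = 2 satisfies the predicate.

T


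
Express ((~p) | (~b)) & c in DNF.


Step 1: Distribute ∧ over ∨: ((¬p) ∨ (¬b)) ∧ c = ((¬p) ∧ c) ∨ ((¬b) ∧ c).

((~p) & c) | ((~b) & c)


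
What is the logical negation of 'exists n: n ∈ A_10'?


¬(forall x: φ) = exists x: ¬φ, and ¬(exists x: φ) = forall x: ¬φ.
Apply to the existential statement.

forall n: ~(n ∈ A_10)


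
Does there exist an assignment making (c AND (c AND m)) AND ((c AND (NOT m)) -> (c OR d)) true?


Search for a satisfying assignment over {c, d, m}.
Try c=T, d=F, m=T: the formula evaluates to T.
A satisfying assignment exists.

Satisfiable.


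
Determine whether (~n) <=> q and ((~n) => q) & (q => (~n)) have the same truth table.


Compare truth tables:
n | q | φ | ψ
-------------
False | False | False | False
True | False | True | True
False | True | True | True
True | True | False | False
The columns φ and ψ agree on every row.

Yes, they are logically equivalent.


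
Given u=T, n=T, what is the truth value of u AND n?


Conjunction is true only when both operands are true.
Substitute: u=T, n=T.
T AND T evaluates to T.

T


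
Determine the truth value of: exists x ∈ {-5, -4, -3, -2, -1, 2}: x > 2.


Evaluate the predicate on each element: -5:False, -4:False, -3:False, -2:False, -1:False, 2:False.
No element satisfies the predicate.

False


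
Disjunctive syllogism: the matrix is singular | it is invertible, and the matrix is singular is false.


Disjunctive syllogism: from (P ∨ Q) and ¬P, infer Q.
One disjunct, 'the matrix is singular', is ruled out; the other must hold.

it is invertible


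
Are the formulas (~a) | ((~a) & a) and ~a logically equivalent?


Compare truth tables:
a | φ | ψ
---------
False | True | True
True | False | False
The columns φ and ψ agree on every row.

Yes, they are logically equivalent.


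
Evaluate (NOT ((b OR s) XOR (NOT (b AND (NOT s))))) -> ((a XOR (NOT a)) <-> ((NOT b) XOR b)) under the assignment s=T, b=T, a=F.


Substitute s=T, b=T, a=F:
… (earlier sub-steps elided)
b AND (NOT s) = T AND F = F
NOT (b AND (NOT s)) = T
(b OR s) XOR (NOT (b AND (NOT s))) = T XOR T = F
NOT ((b OR s) XOR (NOT (b AND (NOT s)))) = T
NOT a = T
a XOR (NOT a) = F XOR T = T
NOT b = F
(NOT b) XOR b = F XOR T = T
(a XOR (NOT a)) <-> ((NOT b) XOR b) = T <-> T = T
(NOT ((b OR s) XOR (NOT (b AND (NOT s))))) -> ((a XOR (NOT a)) <-> ((NOT b) XOR b)) = T -> T = T

T


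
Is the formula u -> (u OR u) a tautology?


Build the truth table over {u}:
u | φ
-----
F | T
T | T
Every row evaluates to true.

Yes, it is a tautology.


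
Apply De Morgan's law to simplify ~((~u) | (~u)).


De Morgan: the negation of a disjunction is the conjunction of the negations.
Distribute ~ across |, flipping it to &, and negate each literal.

u & u
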